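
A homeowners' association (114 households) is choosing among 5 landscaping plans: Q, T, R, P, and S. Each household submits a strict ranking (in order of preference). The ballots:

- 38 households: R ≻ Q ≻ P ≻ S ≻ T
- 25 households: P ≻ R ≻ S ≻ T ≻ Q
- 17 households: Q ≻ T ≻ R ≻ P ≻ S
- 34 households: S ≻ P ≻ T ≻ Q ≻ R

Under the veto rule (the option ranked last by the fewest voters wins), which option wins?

P

Last-place votes: Q 25, T 38, R 34, P 0, S 17.
P is ranked last by the fewest voters, so P wins.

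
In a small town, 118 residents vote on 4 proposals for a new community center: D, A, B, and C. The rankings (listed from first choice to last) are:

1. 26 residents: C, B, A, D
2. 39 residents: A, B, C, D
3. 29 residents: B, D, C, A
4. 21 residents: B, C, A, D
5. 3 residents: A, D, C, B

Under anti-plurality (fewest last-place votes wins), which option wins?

Last-place votes: D 86, A 29, B 3, C 0.
C is ranked last by the fewest voters, so C wins.

C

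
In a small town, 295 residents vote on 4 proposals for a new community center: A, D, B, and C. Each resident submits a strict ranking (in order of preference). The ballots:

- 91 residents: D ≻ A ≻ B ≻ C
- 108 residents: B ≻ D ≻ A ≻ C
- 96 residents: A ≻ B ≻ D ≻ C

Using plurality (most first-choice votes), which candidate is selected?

First-place votes: A 96, D 91, B 108, C 0.
B has the most first-place votes.

B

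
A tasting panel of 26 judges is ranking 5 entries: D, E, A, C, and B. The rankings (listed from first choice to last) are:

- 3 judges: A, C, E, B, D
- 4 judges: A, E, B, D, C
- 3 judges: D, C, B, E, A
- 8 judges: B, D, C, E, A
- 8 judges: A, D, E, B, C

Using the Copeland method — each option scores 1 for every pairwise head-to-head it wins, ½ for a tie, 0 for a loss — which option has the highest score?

A

D: beats E and C; loses to A and B → score 2.
E: beats B; loses to D, A, and C → score 1.
A: beats D, E, C, and B → score 4.
C: beats E; loses to D, A, and B → score 1.
B: beats D and C; loses to E and A → score 2.
A has the best pairwise record.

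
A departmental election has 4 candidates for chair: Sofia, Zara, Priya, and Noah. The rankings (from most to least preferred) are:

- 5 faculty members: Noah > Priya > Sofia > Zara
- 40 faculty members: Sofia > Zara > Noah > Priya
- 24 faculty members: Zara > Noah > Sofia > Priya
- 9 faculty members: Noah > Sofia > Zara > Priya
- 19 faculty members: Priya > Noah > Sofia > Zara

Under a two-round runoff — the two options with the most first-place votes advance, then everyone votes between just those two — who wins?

Sofia

Round 1 first-place votes: Sofia 40, Zara 24, Priya 19, Noah 14.
Sofia and Zara advance.
Runoff: Sofia is preferred to Zara by 73 voters; Zara by 24.
Sofia wins the runoff.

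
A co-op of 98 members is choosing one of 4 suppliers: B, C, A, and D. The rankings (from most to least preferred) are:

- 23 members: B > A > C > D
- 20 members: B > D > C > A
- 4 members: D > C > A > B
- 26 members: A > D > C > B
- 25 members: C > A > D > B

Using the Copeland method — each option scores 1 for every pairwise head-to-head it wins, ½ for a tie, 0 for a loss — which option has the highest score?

A

B: loses to C, A, and D → score 0.
C: beats B; ties A; loses to D → score 1.5.
A: beats B and D; ties C → score 2.5.
D: beats B and C; loses to A → score 2.
A has the best pairwise record.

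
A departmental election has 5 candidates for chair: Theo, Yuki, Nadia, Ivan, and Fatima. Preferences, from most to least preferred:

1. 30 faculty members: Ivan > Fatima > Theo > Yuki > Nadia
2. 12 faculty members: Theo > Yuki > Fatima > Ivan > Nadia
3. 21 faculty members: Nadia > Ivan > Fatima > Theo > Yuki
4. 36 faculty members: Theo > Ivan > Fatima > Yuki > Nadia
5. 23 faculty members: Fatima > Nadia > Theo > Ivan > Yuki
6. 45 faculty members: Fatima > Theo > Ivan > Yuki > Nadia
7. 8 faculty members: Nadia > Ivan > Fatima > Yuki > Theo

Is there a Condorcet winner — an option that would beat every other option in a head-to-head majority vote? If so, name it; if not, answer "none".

Checking pairwise contests:
Fatima beats Theo 127–48.
Theo beats Yuki 167–8.
Theo beats Nadia 123–52.
Theo beats Ivan 116–59.
Ivan beats Fatima 95–80.
Every option loses at least one head-to-head, so there is no Condorcet winner.

none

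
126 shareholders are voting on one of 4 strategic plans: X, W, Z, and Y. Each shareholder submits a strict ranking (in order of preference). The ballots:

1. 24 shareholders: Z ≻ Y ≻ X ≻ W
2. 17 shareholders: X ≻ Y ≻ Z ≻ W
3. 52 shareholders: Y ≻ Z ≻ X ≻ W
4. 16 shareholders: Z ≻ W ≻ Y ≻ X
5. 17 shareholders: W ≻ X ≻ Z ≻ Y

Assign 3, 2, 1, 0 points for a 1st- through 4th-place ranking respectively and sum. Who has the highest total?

X: 24·1 + 17·3 + 52·1 + 16·0 + 17·2 = 161
W: 24·0 + 17·0 + 52·0 + 16·2 + 17·3 = 83
Z: 24·3 + 17·1 + 52·2 + 16·3 + 17·1 = 258
Y: 24·2 + 17·2 + 52·3 + 16·1 + 17·0 = 254
Z has the highest Borda score (258).

Z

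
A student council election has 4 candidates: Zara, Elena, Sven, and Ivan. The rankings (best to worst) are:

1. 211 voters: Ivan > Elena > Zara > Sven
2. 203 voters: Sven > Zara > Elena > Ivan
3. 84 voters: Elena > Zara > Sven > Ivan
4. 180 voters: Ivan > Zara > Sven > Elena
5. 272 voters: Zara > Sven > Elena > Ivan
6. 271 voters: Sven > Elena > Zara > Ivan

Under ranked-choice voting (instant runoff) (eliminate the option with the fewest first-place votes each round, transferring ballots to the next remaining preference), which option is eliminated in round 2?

Zara

Round 1: Zara 272, Elena 84, Sven 474, Ivan 391. Eliminate Elena.
Round 2: Zara 356, Sven 474, Ivan 391. Eliminate Zara.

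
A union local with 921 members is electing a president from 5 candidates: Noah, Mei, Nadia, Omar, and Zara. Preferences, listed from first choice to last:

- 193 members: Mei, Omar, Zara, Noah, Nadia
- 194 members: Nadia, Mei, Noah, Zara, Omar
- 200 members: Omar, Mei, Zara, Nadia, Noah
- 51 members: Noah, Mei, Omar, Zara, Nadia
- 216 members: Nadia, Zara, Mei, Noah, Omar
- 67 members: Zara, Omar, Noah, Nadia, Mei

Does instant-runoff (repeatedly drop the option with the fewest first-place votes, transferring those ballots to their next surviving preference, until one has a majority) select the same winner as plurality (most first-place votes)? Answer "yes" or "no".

no

Instant-runoff — R1 Noah 51, Mei 193, Nadia 410, Omar 200, Zara 67 (Noah out); R2 Mei 244, Nadia 410, Omar 200, Zara 67 (Zara out); R3 Mei 244, Nadia 410, Omar 267 (Mei out); R4 Nadia 410, Omar 511 (Omar winner). Winner: Omar.
Plurality — first-place votes: Noah 51, Mei 193, Nadia 410, Omar 200, Zara 67. Winner: Nadia.
The two methods disagree.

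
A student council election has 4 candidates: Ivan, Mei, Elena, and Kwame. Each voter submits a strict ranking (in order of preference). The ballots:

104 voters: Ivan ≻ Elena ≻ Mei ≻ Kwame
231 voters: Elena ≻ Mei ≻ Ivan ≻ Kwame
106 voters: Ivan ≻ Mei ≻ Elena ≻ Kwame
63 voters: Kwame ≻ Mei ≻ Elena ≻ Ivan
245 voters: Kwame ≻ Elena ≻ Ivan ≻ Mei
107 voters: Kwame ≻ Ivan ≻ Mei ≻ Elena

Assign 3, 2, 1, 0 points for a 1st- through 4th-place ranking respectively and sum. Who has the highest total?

Elena

Ivan: 104·3 + 231·1 + 106·3 + 63·0 + 245·1 + 107·2 = 1320
Mei: 104·1 + 231·2 + 106·2 + 63·2 + 245·0 + 107·1 = 1011
Elena: 104·2 + 231·3 + 106·1 + 63·1 + 245·2 + 107·0 = 1560
Kwame: 104·0 + 231·0 + 106·0 + 63·3 + 245·3 + 107·3 = 1245
Elena has the highest Borda score (1560).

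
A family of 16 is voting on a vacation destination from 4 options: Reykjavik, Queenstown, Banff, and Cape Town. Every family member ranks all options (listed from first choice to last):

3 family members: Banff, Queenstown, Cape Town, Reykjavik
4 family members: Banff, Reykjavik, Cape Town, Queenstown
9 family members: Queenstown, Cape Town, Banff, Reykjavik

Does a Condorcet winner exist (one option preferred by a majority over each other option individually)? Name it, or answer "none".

Queenstown

Queenstown vs Reykjavik: 12–4 for Queenstown.
Queenstown vs Banff: 9–7 for Queenstown.
Queenstown vs Cape Town: 12–4 for Queenstown.
Queenstown beats every other option head-to-head.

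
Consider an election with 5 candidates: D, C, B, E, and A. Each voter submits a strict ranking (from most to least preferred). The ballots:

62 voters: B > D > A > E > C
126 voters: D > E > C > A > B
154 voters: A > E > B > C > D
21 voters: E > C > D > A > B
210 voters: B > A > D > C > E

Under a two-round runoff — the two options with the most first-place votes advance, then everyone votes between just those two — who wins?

A

Round 1 first-place votes: D 126, C 0, B 272, E 21, A 154.
B and A advance.
Runoff: B is preferred to A by 272 voters; A by 301.
A wins the runoff.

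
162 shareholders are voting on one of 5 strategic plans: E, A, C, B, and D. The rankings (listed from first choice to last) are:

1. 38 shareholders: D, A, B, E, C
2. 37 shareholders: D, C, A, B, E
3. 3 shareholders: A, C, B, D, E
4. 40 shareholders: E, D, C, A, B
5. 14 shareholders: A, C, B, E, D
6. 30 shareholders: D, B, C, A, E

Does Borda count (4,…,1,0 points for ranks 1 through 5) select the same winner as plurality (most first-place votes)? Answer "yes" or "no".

Borda — scores: E 212, A 326, C 302, B 237, D 543. Winner: D.
Plurality — first-place votes: E 40, A 17, C 0, B 0, D 105. Winner: D.
The two methods agree.

yes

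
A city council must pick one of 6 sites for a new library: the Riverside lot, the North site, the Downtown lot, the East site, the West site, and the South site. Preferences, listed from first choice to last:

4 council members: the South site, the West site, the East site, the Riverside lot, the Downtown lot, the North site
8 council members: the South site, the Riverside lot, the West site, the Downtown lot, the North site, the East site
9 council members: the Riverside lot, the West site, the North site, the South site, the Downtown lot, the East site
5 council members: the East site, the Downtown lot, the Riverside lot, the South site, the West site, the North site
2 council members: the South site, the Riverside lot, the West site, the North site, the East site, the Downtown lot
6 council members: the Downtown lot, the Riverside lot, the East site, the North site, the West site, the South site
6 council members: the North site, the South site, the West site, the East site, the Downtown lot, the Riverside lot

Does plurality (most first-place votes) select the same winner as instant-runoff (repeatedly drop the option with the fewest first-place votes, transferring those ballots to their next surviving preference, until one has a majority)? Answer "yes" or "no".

Plurality — first-place votes: the Riverside lot 9, the North site 6, the Downtown lot 6, the East site 5, the West site 0, the South site 14. Winner: the South site.
Instant-runoff — R1 the Riverside lot 9, the North site 6, the Downtown lot 6, the East site 5, the West site 0, the South site 14 (the West site out); R2 the Riverside lot 9, the North site 6, the Downtown lot 6, the East site 5, the South site 14 (the East site out); R3 the Riverside lot 9, the North site 6, the Downtown lot 11, the South site 14 (the North site out); R4 the Riverside lot 9, the Downtown lot 11, the South site 20 (the Riverside lot out); R5 the Downtown lot 11, the South site 29 (the South site winner). Winner: the South site.
The two methods agree.

yes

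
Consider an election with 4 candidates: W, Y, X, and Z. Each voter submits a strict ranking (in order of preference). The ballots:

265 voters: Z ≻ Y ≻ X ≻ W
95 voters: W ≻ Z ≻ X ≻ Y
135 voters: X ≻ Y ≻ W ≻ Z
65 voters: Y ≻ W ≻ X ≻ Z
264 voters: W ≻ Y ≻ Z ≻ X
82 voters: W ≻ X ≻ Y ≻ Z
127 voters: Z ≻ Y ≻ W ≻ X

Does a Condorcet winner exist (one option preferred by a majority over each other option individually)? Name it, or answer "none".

Y

Y vs W: 592–441 for Y.
Y vs X: 721–312 for Y.
Y vs Z: 546–487 for Y.
Y beats every other option head-to-head.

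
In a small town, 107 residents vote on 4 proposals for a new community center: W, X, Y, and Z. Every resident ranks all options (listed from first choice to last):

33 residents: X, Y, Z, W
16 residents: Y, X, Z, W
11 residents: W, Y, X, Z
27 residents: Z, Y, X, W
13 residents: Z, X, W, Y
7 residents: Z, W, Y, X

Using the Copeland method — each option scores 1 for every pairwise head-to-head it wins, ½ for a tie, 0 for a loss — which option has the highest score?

Y

W: loses to X, Y, and Z → score 0.
X: beats W and Z; loses to Y → score 2.
Y: beats W, X, and Z → score 3.
Z: beats W; loses to X and Y → score 1.
Y has the best pairwise record.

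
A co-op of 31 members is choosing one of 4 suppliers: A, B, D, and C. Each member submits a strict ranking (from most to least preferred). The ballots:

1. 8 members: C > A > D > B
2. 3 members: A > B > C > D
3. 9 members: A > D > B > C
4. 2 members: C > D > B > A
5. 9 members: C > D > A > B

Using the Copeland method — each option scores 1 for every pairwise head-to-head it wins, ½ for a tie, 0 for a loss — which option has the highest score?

A: beats B and D; loses to C → score 2.
B: loses to A, D, and C → score 0.
D: beats B; loses to A and C → score 1.
C: beats A, B, and D → score 3.
C has the best pairwise record.

C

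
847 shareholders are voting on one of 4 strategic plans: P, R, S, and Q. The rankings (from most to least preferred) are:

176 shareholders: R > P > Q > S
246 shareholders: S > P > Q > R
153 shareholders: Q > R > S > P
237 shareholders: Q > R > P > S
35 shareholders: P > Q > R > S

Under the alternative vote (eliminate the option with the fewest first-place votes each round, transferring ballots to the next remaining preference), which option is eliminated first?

Round 1: P 35, R 176, S 246, Q 390. Eliminate P.

P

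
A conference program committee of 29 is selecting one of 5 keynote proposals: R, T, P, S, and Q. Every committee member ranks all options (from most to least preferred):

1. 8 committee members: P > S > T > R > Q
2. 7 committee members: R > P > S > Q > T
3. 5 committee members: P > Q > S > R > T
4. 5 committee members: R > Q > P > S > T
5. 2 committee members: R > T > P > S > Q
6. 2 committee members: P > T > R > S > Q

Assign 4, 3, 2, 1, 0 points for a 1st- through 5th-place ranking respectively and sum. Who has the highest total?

P

R: 8·1 + 7·4 + 5·1 + 5·4 + 2·4 + 2·2 = 73
T: 8·2 + 7·0 + 5·0 + 5·0 + 2·3 + 2·3 = 28
P: 8·4 + 7·3 + 5·4 + 5·2 + 2·2 + 2·4 = 95
S: 8·3 + 7·2 + 5·2 + 5·1 + 2·1 + 2·1 = 57
Q: 8·0 + 7·1 + 5·3 + 5·3 + 2·0 + 2·0 = 37
P has the highest Borda score (95).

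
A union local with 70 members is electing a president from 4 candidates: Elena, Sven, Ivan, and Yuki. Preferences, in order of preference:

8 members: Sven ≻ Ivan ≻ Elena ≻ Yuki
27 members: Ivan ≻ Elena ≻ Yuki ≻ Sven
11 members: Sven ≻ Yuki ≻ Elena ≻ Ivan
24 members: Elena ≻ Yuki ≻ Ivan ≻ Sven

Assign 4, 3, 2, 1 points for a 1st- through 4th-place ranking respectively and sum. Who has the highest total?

Elena

Elena: 8·2 + 27·3 + 11·2 + 24·4 = 215
Sven: 8·4 + 27·1 + 11·4 + 24·1 = 127
Ivan: 8·3 + 27·4 + 11·1 + 24·2 = 191
Yuki: 8·1 + 27·2 + 11·3 + 24·3 = 167
Elena has the highest Borda score (215).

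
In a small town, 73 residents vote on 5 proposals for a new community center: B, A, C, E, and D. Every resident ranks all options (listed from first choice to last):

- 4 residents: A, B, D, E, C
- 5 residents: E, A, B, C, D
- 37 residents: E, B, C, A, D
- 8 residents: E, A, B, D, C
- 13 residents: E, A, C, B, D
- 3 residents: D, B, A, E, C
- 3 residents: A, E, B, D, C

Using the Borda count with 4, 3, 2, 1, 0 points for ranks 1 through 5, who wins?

E

B: 4·3 + 5·2 + 37·3 + 8·2 + 13·1 + 3·3 + 3·2 = 177
A: 4·4 + 5·3 + 37·1 + 8·3 + 13·3 + 3·2 + 3·4 = 149
C: 4·0 + 5·1 + 37·2 + 8·0 + 13·2 + 3·0 + 3·0 = 105
E: 4·1 + 5·4 + 37·4 + 8·4 + 13·4 + 3·1 + 3·3 = 268
D: 4·2 + 5·0 + 37·0 + 8·1 + 13·0 + 3·4 + 3·1 = 31
E has the highest Borda score (268).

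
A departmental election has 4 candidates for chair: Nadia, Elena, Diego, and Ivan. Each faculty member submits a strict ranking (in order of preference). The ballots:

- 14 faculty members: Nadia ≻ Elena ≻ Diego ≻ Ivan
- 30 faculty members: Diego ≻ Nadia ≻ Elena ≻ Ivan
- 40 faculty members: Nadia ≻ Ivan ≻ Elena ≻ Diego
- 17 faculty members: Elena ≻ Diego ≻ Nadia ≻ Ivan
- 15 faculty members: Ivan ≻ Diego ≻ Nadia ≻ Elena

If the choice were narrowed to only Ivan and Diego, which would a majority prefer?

Voters preferring Ivan to Diego: 55; preferring Diego to Ivan: 61.
Diego wins the head-to-head.

Diego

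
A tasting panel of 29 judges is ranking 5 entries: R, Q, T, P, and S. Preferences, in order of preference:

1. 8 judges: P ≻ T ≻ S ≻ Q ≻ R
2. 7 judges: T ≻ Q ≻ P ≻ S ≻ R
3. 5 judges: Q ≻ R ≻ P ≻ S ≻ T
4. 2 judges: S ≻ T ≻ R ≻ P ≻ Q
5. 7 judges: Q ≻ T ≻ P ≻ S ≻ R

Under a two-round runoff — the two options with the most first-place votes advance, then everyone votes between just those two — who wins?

Q

Round 1 first-place votes: R 0, Q 12, T 7, P 8, S 2.
Q and P advance.
Runoff: Q is preferred to P by 19 voters; P by 10.
Q wins the runoff.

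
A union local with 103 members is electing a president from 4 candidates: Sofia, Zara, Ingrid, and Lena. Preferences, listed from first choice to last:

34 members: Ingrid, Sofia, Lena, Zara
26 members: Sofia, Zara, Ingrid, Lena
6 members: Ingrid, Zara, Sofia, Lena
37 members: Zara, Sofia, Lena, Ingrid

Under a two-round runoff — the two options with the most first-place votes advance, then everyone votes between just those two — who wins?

Round 1 first-place votes: Sofia 26, Zara 37, Ingrid 40, Lena 0.
Ingrid and Zara advance.
Runoff: Ingrid is preferred to Zara by 40 voters; Zara by 63.
Zara wins the runoff.

Zara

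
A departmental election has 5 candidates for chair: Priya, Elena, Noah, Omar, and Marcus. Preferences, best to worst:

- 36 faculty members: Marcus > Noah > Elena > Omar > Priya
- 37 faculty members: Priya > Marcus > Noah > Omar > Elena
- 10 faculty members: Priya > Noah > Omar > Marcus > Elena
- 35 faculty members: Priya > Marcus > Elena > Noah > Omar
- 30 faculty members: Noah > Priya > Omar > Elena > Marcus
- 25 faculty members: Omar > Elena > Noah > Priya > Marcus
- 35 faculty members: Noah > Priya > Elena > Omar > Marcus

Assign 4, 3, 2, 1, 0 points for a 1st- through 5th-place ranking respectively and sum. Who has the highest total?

Priya: 36·0 + 37·4 + 10·4 + 35·4 + 30·3 + 25·1 + 35·3 = 548
Elena: 36·2 + 37·0 + 10·0 + 35·2 + 30·1 + 25·3 + 35·2 = 317
Noah: 36·3 + 37·2 + 10·3 + 35·1 + 30·4 + 25·2 + 35·4 = 557
Omar: 36·1 + 37·1 + 10·2 + 35·0 + 30·2 + 25·4 + 35·1 = 288
Marcus: 36·4 + 37·3 + 10·1 + 35·3 + 30·0 + 25·0 + 35·0 = 370
Noah has the highest Borda score (557).

Noah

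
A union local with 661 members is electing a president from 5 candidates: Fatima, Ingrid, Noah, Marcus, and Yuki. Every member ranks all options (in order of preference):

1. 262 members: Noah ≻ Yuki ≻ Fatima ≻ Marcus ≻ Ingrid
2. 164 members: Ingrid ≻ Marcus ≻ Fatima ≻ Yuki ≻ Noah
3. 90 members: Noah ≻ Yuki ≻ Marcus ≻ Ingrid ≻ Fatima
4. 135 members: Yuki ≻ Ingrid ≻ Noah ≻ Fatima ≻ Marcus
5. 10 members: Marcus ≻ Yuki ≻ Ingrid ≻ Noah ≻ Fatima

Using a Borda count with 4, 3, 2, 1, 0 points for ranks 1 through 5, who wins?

Yuki

Fatima: 262·2 + 164·2 + 90·0 + 135·1 + 10·0 = 987
Ingrid: 262·0 + 164·4 + 90·1 + 135·3 + 10·2 = 1171
Noah: 262·4 + 164·0 + 90·4 + 135·2 + 10·1 = 1688
Marcus: 262·1 + 164·3 + 90·2 + 135·0 + 10·4 = 974
Yuki: 262·3 + 164·1 + 90·3 + 135·4 + 10·3 = 1790
Yuki has the highest Borda score (1790).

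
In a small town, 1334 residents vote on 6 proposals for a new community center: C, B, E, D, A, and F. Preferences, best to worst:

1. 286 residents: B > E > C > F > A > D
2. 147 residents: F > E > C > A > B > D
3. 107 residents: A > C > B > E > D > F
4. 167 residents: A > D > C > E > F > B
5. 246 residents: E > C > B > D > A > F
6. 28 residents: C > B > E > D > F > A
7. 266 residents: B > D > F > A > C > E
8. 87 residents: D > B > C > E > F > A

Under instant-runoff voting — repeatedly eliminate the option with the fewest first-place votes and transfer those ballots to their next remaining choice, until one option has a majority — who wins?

Round 1: C 28, B 552, E 246, D 87, A 274, F 147. Eliminate C.
Round 2: B 580, E 246, D 87, A 274, F 147. Eliminate D.
Round 3: B 667, E 246, A 274, F 147. Eliminate F.
Round 4: B 667, E 393, A 274. Eliminate A.
Round 5: B 774, E 560. B has a majority.

B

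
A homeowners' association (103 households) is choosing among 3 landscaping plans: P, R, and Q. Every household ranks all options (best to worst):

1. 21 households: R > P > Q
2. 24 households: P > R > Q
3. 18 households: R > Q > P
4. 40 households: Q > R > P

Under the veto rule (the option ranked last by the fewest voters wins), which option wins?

R

Last-place votes: P 58, R 0, Q 45.
R is ranked last by the fewest voters, so R wins.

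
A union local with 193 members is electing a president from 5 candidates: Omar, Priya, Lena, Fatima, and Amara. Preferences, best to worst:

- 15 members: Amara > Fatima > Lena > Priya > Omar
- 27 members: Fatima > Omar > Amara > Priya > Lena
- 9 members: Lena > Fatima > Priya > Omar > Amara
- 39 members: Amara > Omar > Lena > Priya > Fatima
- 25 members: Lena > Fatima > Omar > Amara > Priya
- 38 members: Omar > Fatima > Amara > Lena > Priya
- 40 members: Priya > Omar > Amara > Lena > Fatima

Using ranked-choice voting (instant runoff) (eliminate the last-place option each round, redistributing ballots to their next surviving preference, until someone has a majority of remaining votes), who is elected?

Round 1: Omar 38, Priya 40, Lena 34, Fatima 27, Amara 54. Eliminate Fatima.
Round 2: Omar 65, Priya 40, Lena 34, Amara 54. Eliminate Lena.
Round 3: Omar 90, Priya 49, Amara 54. Eliminate Priya.
Round 4: Omar 139, Amara 54. Omar has a majority.

Omar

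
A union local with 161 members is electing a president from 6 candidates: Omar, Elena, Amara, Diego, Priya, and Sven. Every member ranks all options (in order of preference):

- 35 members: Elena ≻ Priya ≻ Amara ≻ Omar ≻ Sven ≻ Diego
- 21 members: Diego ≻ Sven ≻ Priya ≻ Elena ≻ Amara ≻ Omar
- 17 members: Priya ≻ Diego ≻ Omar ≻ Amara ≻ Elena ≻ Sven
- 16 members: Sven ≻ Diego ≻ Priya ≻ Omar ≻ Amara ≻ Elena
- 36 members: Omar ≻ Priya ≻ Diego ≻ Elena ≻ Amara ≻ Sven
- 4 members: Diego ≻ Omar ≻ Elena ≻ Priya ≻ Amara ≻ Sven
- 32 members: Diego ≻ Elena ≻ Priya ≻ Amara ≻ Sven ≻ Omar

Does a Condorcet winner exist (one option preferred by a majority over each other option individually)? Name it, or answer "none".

Priya vs Omar: 121–40 for Priya.
Priya vs Elena: 90–71 for Priya.
Priya vs Amara: 161–0 for Priya.
Priya vs Diego: 88–73 for Priya.
Priya vs Sven: 124–37 for Priya.
Priya beats every other option head-to-head.

Priya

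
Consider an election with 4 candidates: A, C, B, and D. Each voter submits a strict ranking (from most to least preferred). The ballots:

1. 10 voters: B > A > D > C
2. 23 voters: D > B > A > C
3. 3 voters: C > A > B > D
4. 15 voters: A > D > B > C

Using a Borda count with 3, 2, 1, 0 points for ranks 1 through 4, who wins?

A: 10·2 + 23·1 + 3·2 + 15·3 = 94
C: 10·0 + 23·0 + 3·3 + 15·0 = 9
B: 10·3 + 23·2 + 3·1 + 15·1 = 94
D: 10·1 + 23·3 + 3·0 + 15·2 = 109
D has the highest Borda score (109).

D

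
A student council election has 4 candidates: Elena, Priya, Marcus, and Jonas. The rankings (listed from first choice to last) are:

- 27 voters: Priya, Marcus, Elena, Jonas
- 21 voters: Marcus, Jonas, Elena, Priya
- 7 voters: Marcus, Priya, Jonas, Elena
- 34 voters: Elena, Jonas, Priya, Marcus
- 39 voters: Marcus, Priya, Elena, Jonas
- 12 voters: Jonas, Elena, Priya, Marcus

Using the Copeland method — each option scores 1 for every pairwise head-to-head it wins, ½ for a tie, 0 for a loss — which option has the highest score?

Elena: beats Jonas; loses to Priya and Marcus → score 1.
Priya: beats Elena, Marcus, and Jonas → score 3.
Marcus: beats Elena and Jonas; loses to Priya → score 2.
Jonas: loses to Elena, Priya, and Marcus → score 0.
Priya has the best pairwise record.

Priya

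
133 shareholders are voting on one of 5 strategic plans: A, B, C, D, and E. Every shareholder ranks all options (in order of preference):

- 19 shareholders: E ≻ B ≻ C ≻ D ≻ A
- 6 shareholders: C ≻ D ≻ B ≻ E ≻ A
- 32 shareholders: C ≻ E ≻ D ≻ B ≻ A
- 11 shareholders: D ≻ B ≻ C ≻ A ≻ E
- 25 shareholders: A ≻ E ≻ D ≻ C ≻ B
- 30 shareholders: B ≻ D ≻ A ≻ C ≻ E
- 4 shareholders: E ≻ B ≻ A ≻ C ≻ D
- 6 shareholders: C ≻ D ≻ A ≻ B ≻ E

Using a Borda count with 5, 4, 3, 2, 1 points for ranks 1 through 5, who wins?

D

A: 19·1 + 6·1 + 32·1 + 11·2 + 25·5 + 30·3 + 4·3 + 6·3 = 324
B: 19·4 + 6·3 + 32·2 + 11·4 + 25·1 + 30·5 + 4·4 + 6·2 = 405
C: 19·3 + 6·5 + 32·5 + 11·3 + 25·2 + 30·2 + 4·2 + 6·5 = 428
D: 19·2 + 6·4 + 32·3 + 11·5 + 25·3 + 30·4 + 4·1 + 6·4 = 436
E: 19·5 + 6·2 + 32·4 + 11·1 + 25·4 + 30·1 + 4·5 + 6·1 = 402
D has the highest Borda score (436).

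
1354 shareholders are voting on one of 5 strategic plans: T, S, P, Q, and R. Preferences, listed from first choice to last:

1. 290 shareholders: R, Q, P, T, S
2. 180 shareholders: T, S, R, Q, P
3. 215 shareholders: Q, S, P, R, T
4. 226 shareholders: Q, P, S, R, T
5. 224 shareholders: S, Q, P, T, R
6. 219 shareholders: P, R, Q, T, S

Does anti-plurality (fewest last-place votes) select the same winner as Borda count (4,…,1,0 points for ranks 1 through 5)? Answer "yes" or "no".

yes

Anti-plurality — last-place votes: T 441, S 509, P 180, Q 0, R 224. Winner: Q.
Borda — scores: T 1453, S 2533, P 3012, Q 3924, R 2618. Winner: Q.
The two methods agree.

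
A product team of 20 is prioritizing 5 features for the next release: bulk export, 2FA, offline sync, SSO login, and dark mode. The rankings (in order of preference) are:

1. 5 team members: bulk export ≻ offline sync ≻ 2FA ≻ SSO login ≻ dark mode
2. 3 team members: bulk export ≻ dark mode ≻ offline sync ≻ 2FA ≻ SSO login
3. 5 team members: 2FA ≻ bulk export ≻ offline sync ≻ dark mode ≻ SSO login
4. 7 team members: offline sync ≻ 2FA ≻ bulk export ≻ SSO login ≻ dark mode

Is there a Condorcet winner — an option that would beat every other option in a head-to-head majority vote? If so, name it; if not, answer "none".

none

Checking pairwise contests:
2FA beats bulk export 12–8.
offline sync beats 2FA 15–5.
bulk export beats offline sync 13–7.
bulk export beats SSO login 20–0.
bulk export beats dark mode 20–0.
Every option loses at least one head-to-head, so there is no Condorcet winner.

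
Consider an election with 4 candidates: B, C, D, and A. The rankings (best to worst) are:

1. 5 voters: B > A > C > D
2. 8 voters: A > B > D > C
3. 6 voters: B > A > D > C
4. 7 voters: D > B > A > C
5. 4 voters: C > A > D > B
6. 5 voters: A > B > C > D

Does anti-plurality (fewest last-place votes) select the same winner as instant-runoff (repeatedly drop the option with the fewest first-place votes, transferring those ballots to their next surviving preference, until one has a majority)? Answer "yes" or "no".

Anti-plurality — last-place votes: B 4, C 21, D 10, A 0. Winner: A.
Instant-runoff — R1 B 11, C 4, D 7, A 13 (C out); R2 B 11, D 7, A 17 (D out); R3 B 18, A 17 (B winner). Winner: B.
The two methods disagree.

no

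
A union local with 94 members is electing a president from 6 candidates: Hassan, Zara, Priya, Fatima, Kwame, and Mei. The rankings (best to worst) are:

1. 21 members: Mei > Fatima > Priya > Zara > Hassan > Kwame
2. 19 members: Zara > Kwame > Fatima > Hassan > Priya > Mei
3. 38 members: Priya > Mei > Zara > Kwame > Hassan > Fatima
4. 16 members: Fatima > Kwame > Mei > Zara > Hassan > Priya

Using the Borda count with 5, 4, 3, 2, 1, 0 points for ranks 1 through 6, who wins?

Mei

Hassan: 21·1 + 19·2 + 38·1 + 16·1 = 113
Zara: 21·2 + 19·5 + 38·3 + 16·2 = 283
Priya: 21·3 + 19·1 + 38·5 + 16·0 = 272
Fatima: 21·4 + 19·3 + 38·0 + 16·5 = 221
Kwame: 21·0 + 19·4 + 38·2 + 16·4 = 216
Mei: 21·5 + 19·0 + 38·4 + 16·3 = 305
Mei has the highest Borda score (305).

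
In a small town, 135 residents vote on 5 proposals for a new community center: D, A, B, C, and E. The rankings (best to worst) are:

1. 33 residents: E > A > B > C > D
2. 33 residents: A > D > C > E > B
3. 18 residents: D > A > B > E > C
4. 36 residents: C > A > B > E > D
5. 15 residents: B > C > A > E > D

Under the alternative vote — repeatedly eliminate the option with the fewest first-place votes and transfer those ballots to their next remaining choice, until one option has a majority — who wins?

Round 1: D 18, A 33, B 15, C 36, E 33. Eliminate B.
Round 2: D 18, A 33, C 51, E 33. Eliminate D.
Round 3: A 51, C 51, E 33. Eliminate E.
Round 4: A 84, C 51. A has a majority.

A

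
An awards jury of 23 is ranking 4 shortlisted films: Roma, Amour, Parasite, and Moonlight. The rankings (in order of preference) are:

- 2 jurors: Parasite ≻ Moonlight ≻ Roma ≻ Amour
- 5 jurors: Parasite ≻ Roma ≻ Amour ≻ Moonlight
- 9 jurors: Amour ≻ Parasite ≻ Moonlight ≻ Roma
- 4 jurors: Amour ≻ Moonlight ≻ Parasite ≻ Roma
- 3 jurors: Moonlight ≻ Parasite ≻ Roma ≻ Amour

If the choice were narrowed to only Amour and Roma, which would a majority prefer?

Amour

Voters preferring Amour to Roma: 13; preferring Roma to Amour: 10.
Amour wins the head-to-head.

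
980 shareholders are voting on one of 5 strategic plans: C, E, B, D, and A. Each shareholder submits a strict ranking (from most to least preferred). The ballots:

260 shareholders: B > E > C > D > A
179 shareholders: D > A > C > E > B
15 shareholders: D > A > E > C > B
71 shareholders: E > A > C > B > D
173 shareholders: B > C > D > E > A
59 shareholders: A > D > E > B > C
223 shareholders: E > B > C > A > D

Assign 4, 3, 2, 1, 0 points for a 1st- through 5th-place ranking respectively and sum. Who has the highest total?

B

C: 260·2 + 179·2 + 15·1 + 71·2 + 173·3 + 59·0 + 223·2 = 2000
E: 260·3 + 179·1 + 15·2 + 71·4 + 173·1 + 59·2 + 223·4 = 2456
B: 260·4 + 179·0 + 15·0 + 71·1 + 173·4 + 59·1 + 223·3 = 2531
D: 260·1 + 179·4 + 15·4 + 71·0 + 173·2 + 59·3 + 223·0 = 1559
A: 260·0 + 179·3 + 15·3 + 71·3 + 173·0 + 59·4 + 223·1 = 1254
B has the highest Borda score (2531).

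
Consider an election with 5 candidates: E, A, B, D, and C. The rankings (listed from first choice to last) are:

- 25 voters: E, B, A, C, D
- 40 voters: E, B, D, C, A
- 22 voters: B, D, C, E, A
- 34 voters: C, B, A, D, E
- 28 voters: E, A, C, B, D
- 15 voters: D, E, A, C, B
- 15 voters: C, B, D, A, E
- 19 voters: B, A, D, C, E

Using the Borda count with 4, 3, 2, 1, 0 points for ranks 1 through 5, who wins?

B

E: 25·4 + 40·4 + 22·1 + 34·0 + 28·4 + 15·3 + 15·0 + 19·0 = 439
A: 25·2 + 40·0 + 22·0 + 34·2 + 28·3 + 15·2 + 15·1 + 19·3 = 304
B: 25·3 + 40·3 + 22·4 + 34·3 + 28·1 + 15·0 + 15·3 + 19·4 = 534
D: 25·0 + 40·2 + 22·3 + 34·1 + 28·0 + 15·4 + 15·2 + 19·2 = 308
C: 25·1 + 40·1 + 22·2 + 34·4 + 28·2 + 15·1 + 15·4 + 19·1 = 395
B has the highest Borda score (534).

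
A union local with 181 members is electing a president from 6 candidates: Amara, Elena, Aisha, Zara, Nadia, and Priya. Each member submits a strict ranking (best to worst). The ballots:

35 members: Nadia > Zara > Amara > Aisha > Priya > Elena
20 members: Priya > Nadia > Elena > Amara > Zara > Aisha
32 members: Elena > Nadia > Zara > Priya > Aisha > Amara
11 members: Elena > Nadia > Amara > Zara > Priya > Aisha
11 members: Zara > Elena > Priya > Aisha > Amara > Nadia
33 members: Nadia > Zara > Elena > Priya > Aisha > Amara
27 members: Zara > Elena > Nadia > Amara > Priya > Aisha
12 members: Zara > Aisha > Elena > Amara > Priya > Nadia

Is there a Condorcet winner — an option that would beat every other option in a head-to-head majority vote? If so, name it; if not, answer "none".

Checking pairwise contests:
Elena beats Amara 146–35.
Zara beats Elena 118–63.
Amara beats Aisha 93–88.
Nadia beats Zara 131–50.
Elena beats Nadia 93–88.
Elena beats Priya 126–55.
Every option loses at least one head-to-head, so there is no Condorcet winner.

none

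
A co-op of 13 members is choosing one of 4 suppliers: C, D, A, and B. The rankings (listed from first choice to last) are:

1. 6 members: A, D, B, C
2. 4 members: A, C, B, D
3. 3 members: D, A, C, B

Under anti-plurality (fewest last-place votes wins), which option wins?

Last-place votes: C 6, D 4, A 0, B 3.
A is ranked last by the fewest voters, so A wins.

A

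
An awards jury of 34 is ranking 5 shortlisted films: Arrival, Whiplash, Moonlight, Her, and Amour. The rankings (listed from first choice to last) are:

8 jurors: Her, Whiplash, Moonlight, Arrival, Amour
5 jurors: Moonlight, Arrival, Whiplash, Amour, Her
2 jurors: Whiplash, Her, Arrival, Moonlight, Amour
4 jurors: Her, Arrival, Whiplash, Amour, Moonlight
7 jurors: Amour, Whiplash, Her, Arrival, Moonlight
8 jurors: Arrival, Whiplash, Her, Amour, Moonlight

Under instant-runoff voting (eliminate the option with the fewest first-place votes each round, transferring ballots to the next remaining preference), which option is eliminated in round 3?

Round 1: Arrival 8, Whiplash 2, Moonlight 5, Her 12, Amour 7. Eliminate Whiplash.
Round 2: Arrival 8, Moonlight 5, Her 14, Amour 7. Eliminate Moonlight.
Round 3: Arrival 13, Her 14, Amour 7. Eliminate Amour.

Amour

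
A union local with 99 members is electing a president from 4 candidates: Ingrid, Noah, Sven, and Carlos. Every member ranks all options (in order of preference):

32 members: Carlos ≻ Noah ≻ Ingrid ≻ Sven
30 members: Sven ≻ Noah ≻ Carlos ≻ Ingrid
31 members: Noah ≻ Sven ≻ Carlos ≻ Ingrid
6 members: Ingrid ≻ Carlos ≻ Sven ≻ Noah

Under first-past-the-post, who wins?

Carlos

First-place votes: Ingrid 6, Noah 31, Sven 30, Carlos 32.
Carlos has the most first-place votes.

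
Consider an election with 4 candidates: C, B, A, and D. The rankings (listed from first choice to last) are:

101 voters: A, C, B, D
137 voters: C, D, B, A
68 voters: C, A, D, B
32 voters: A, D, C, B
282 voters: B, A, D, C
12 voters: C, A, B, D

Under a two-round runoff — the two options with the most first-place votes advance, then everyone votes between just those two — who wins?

Round 1 first-place votes: C 217, B 282, A 133, D 0.
B and C advance.
Runoff: B is preferred to C by 282 voters; C by 350.
C wins the runoff.

C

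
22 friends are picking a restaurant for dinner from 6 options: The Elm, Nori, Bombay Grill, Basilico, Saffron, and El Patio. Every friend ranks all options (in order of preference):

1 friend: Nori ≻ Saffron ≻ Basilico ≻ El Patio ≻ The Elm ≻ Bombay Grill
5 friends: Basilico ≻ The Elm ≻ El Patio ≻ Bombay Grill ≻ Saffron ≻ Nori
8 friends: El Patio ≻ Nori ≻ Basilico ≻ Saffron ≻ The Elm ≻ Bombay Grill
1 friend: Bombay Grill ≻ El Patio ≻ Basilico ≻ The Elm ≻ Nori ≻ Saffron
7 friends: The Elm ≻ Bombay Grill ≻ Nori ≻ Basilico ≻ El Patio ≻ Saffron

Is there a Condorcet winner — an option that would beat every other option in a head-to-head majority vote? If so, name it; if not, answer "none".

none

Checking pairwise contests:
Basilico beats The Elm 15–7.
The Elm beats Nori 13–9.
The Elm beats Bombay Grill 21–1.
Nori beats Basilico 16–6.
The Elm beats Saffron 13–9.
The Elm beats El Patio 12–10.
Every option loses at least one head-to-head, so there is no Condorcet winner.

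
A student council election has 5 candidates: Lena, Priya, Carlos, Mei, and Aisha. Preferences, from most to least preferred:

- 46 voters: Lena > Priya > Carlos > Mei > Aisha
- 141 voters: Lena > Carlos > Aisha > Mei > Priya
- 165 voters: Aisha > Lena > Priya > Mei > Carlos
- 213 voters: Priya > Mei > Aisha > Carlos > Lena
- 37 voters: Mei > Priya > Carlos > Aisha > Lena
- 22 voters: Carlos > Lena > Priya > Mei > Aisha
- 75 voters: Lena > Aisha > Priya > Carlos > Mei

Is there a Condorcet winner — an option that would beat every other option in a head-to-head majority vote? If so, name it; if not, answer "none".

Aisha vs Lena: 415–284 for Aisha.
Aisha vs Priya: 381–318 for Aisha.
Aisha vs Carlos: 453–246 for Aisha.
Aisha vs Mei: 381–318 for Aisha.
Aisha beats every other option head-to-head.

Aisha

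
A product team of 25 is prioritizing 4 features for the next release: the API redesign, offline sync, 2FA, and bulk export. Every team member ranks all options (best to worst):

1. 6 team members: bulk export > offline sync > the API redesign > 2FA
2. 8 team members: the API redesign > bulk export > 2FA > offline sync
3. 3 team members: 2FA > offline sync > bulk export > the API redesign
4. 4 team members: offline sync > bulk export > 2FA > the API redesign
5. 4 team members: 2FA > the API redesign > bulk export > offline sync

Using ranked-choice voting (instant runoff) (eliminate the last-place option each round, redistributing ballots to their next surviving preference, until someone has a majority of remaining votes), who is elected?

Round 1: the API redesign 8, offline sync 4, 2FA 7, bulk export 6. Eliminate offline sync.
Round 2: the API redesign 8, 2FA 7, bulk export 10. Eliminate 2FA.
Round 3: the API redesign 12, bulk export 13. Bulk export has a majority.

bulk export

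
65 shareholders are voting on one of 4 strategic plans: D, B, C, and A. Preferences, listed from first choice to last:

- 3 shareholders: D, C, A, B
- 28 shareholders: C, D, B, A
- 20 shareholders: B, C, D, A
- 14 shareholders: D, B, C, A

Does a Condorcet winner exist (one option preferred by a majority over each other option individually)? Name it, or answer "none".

none

Checking pairwise contests:
C beats D 48–17.
D beats B 45–20.
B beats C 34–31.
D beats A 65–0.
Every option loses at least one head-to-head, so there is no Condorcet winner.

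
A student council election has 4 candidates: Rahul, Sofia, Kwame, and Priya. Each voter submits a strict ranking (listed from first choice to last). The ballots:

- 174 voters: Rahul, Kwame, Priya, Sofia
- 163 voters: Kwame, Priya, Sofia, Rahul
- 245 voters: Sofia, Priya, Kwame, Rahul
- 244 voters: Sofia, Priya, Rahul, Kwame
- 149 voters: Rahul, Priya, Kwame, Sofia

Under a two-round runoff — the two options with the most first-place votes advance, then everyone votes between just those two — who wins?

Round 1 first-place votes: Rahul 323, Sofia 489, Kwame 163, Priya 0.
Sofia and Rahul advance.
Runoff: Sofia is preferred to Rahul by 652 voters; Rahul by 323.
Sofia wins the runoff.

Sofia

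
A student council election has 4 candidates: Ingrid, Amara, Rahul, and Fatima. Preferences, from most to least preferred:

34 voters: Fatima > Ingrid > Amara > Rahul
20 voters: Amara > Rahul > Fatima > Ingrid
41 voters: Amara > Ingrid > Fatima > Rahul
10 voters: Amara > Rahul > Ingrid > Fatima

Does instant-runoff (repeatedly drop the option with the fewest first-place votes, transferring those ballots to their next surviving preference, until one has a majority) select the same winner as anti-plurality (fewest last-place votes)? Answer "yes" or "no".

Instant-runoff — R1 Ingrid 0, Amara 71, Rahul 0, Fatima 34 (Amara winner). Winner: Amara.
Anti-plurality — last-place votes: Ingrid 20, Amara 0, Rahul 75, Fatima 10. Winner: Amara.
The two methods agree.

yes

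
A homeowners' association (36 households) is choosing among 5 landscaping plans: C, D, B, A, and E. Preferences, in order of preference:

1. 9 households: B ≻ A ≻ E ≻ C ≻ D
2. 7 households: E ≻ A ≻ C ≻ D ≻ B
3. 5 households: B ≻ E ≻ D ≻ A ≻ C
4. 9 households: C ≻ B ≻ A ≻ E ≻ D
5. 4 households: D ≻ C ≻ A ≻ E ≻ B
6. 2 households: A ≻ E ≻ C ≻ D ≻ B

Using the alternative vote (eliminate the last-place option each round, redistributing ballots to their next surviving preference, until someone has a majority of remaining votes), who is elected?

C

Round 1: C 9, D 4, B 14, A 2, E 7. Eliminate A.
Round 2: C 9, D 4, B 14, E 9. Eliminate D.
Round 3: C 13, B 14, E 9. Eliminate E.
Round 4: C 22, B 14. C has a majority.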